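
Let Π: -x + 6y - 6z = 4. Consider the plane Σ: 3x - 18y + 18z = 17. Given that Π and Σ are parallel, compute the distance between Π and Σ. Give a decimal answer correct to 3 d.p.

Rescale Σ by 1/(-3): -x + 6y - 6z = -17/3. Then distance = |4 − (-17/3)| / √73 ≈ 1.131.

1.131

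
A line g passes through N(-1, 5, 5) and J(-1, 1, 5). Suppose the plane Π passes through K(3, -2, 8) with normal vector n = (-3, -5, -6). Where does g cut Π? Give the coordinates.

A direction vector for g is J − N = (0, -4, 0).
Π: n·r = n·K gives -3x - 5y - 6z = -47.
Substitute r = (-1, 5, 5) + t(0, -4, 0) into the plane: -52 + 20t = -47, so t = 1/4.
Intersection: (-1, 5, 5) + (1/4)·(0, -4, 0) = (-1, 4, 5).

(-1, 4, 5)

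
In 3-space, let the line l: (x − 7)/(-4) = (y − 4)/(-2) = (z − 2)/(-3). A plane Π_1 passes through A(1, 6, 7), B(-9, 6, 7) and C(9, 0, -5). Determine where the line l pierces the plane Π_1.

l has direction (-4, -2, -3) through (7, 4, 2).
AB = (-10, 0, 0), AC = (8, -6, -12); a normal to Π_1 is AB × AC = (0, -120, 60).
Using A: Π_1 has equation -120y + 60z = -300.
Substitute r = (7, 4, 2) + t(-4, -2, -3) into the plane: -360 + 60t = -300, so t = 1.
Intersection: (7, 4, 2) + 1·(-4, -2, -3) = (3, 2, -1).

(3, 2, -1)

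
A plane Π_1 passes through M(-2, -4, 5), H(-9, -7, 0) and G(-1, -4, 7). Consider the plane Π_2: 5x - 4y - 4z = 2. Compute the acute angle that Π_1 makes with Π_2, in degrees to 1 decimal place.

23.0

MH = (-7, -3, -5), MG = (1, 0, 2); a normal to Π_1 is MH × MG = (-6, 9, 3).
Using M: Π_1 has equation -6x + 9y + 3z = -9.
cos θ = |n₁·n₂| / (|n₁||n₂|) = |-78| / (√126 · √57).
θ = arccos(0.92039) ≈ 23.0°.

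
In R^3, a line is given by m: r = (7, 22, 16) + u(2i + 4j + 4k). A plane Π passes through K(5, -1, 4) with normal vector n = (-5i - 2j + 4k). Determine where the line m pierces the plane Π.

Π: n·r = n·K gives -5x - 2y + 4z = -7.
Substitute r = (7, 22, 16) + t(2, 4, 4) into the plane: -15 + (-2)t = -7, so t = -4.
Intersection: (7, 22, 16) + (-4)·(2, 4, 4) = (-1, 6, 0).

(-1, 6, 0)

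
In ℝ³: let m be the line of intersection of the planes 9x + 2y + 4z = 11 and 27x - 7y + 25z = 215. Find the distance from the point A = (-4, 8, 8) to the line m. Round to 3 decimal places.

10.014

Direction of m: (9, 2, 4) × (27, -7, 25) = (78, -117, -117).
A point on m: solving the two plane equations with x = -1 gives (-1, -6, 8).
Taking (-1, -6, 8) on m with direction v = (78, -117, -117): w = A − (-1, -6, 8) = (-3, 14, 0), and w × v = (-1638, -351, -741).
Distance = |w × v| / |v| = √3355326 / √33462 ≈ 10.014.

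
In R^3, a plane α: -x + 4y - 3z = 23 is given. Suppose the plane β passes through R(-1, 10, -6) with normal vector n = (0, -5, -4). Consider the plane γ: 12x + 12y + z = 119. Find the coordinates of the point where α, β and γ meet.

(4, 6, -1)

β: n·r = n·R gives -5y - 4z = -26.
Solving the 3×3 linear system -x + 4y - 3z = 23, -5y - 4z = -26, 12x + 12y + z = 119 (e.g. by elimination or Cramer's rule, determinant = -415) gives (4, 6, -1).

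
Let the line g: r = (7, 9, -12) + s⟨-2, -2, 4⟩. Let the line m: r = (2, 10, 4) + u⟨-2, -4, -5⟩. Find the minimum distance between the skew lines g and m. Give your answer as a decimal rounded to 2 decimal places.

2.64

Common perpendicular direction n = (-2, -2, 4) × (-2, -4, -5) = (26, -18, 4).
With w = (2, 10, 4) − (7, 9, -12) = (-5, 1, 16), w · n = -84.
Distance = |w · n| / |n| = |-84| / √1016 ≈ 2.64.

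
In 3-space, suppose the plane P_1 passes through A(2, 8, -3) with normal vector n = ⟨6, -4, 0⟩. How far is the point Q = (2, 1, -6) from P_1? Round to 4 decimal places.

3.8829

P_1: n·r = n·A gives 6x - 4y = -20.
n·Q − d = (6)·(2) + (-4)·(1) + (0)·(-6) − (-20) = 28; |n| = √52.
Distance = |28| / √52 = 28/√52 ≈ 3.8829.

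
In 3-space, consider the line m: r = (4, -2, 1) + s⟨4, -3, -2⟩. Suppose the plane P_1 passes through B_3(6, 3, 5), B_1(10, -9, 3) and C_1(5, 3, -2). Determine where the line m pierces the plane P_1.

(8, -5, -1)

B_3B_1 = (4, -12, -2), B_3C_1 = (-1, 0, -7); a normal to P_1 is B_3B_1 × B_3C_1 = (84, 30, -12).
Using B_3: P_1 has equation 84x + 30y - 12z = 534.
Substitute r = (4, -2, 1) + t(4, -3, -2) into the plane: 264 + 270t = 534, so t = 1.
Intersection: (4, -2, 1) + 1·(4, -3, -2) = (8, -5, -1).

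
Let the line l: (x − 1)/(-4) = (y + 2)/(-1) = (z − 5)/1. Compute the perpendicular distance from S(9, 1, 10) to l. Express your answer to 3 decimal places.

6.928

l has direction (-4, -1, 1) through (1, -2, 5).
Taking (1, -2, 5) on l with direction v = (-4, -1, 1): w = S − (1, -2, 5) = (8, 3, 5), and w × v = (8, -28, 4).
Distance = |w × v| / |v| = √864 / √18 ≈ 6.928.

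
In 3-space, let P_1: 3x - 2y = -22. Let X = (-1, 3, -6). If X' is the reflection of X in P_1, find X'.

λ = (n·X − d)/|n|² = (-9 − (-22))/13 = 1.
Reflection = X − 2λn = (-1, 3, -6) − 2·(3, -2, 0) = (-7, 7, -6).

(-7, 7, -6)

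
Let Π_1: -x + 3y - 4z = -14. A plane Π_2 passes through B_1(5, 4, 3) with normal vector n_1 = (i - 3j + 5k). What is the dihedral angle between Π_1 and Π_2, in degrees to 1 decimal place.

6.0

Π_2: n_1·r = n_1·B_1 gives x - 3y + 5z = 8.
cos θ = |n₁·n₂| / (|n₁||n₂|) = |-30| / (√26 · √35).
θ = arccos(0.99449) ≈ 6.0°.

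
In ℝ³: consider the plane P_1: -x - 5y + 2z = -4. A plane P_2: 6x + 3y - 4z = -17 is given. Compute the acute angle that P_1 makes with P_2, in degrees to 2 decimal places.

47.32

cos θ = |n₁·n₂| / (|n₁||n₂|) = |-29| / (√30 · √61).
θ = arccos(0.67791) ≈ 47.32°.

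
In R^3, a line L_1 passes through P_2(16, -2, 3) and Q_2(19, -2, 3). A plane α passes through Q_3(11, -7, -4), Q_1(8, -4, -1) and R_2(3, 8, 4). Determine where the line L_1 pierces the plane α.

(4, -2, 3)

A direction vector for L_1 is Q_2 − P_2 = (3, 0, 0).
Q_3Q_1 = (-3, 3, 3), Q_3R_2 = (-8, 15, 8); a normal to α is Q_3Q_1 × Q_3R_2 = (-21, 0, -21).
Using Q_3: α has equation -21x - 21z = -147.
Substitute r = (16, -2, 3) + t(3, 0, 0) into the plane: -399 + (-63)t = -147, so t = -4.
Intersection: (16, -2, 3) + (-4)·(3, 0, 0) = (4, -2, 3).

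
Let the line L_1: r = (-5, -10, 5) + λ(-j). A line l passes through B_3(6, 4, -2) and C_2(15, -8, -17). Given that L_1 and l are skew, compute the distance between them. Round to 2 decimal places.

A direction vector for l is C_2 − B_3 = (9, -12, -15).
Common perpendicular direction n = (0, -1, 0) × (9, -12, -15) = (15, 0, 9).
With w = (6, 4, -2) − (-5, -10, 5) = (11, 14, -7), w · n = 102.
Distance = |w · n| / |n| = |102| / √306 ≈ 5.83.

5.83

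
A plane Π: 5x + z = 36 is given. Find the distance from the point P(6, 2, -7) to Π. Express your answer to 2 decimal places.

2.55

n·P − d = (5)·(6) + (0)·(2) + (1)·(-7) − 36 = -13; |n| = √26.
Distance = |-13| / √26 = 13/√26 ≈ 2.55.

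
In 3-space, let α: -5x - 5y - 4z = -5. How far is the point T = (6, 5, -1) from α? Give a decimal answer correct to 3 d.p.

n·T − d = (-5)·(6) + (-5)·(5) + (-4)·(-1) − (-5) = -46; |n| = √66.
Distance = |-46| / √66 = 46/√66 ≈ 5.662.

5.662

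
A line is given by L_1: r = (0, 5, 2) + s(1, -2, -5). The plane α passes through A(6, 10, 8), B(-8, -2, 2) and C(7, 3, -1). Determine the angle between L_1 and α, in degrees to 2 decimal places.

AB = (-14, -12, -6), AC = (1, -7, -9); a normal to α is AB × AC = (66, -132, 110).
Using A: α has equation 66x - 132y + 110z = -44.
sin θ = |n·v| / (|n||v|) = |-220| / (√33880 · √30) = 0.21822.
θ ≈ 12.60°.

12.60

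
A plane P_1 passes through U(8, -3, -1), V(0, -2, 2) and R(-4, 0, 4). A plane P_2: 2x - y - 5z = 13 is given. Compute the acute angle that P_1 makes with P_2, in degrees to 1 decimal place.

UV = (-8, 1, 3), UR = (-12, 3, 5); a normal to P_1 is UV × UR = (-4, 4, -12).
Using U: P_1 has equation -4x + 4y - 12z = -32.
cos θ = |n₁·n₂| / (|n₁||n₂|) = |48| / (√176 · √30).
θ = arccos(0.66058) ≈ 48.7°.

48.7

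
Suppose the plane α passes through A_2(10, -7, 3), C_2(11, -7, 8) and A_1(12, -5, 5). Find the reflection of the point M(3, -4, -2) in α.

(13, -12, -4)

A_2C_2 = (1, 0, 5), A_2A_1 = (2, 2, 2); a normal to α is A_2C_2 × A_2A_1 = (-10, 8, 2).
Using A_2: α has equation -10x + 8y + 2z = -150.
λ = (n·M − d)/|n|² = (-66 − (-150))/168 = 1/2.
Reflection = M − 2λn = (3, -4, -2) − 1·(-10, 8, 2) = (13, -12, -4).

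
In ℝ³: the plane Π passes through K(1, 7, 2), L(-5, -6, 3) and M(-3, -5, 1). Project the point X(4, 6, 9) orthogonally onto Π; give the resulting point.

KL = (-6, -13, 1), KM = (-4, -12, -1); a normal to Π is KL × KM = (25, -10, 20).
Using K: Π has equation 25x - 10y + 20z = -5.
Foot = X − λn with λ = (n·X − d)/|n|² = (220 − (-5))/1125 = 1/5.
Foot = (4, 6, 9) − (1/5)·(25, -10, 20) = (-1, 8, 5).

(-1, 8, 5)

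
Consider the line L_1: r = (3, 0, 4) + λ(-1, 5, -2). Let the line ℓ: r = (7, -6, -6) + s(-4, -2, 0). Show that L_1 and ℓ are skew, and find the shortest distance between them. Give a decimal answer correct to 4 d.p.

Common perpendicular direction n = (-1, 5, -2) × (-4, -2, 0) = (-4, 8, 22).
With w = (7, -6, -6) − (3, 0, 4) = (4, -6, -10), w · n = -284.
Since n ≠ 0 the lines are not parallel, and w · n = -284 ≠ 0 so they do not intersect; hence they are skew.
Distance = |w · n| / |n| = |-284| / √564 ≈ 11.9586.

11.9586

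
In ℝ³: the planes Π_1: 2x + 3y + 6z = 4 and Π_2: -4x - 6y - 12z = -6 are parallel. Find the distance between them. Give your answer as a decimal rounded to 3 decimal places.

Rescale Π_2 by 1/(-2): 2x + 3y + 6z = 3. Then distance = |4 − 3| / √49 ≈ 0.143.

0.143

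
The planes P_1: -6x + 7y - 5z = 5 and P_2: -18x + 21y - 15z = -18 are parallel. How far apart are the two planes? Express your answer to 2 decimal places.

1.05

Rescale P_2 by 1/3: -6x + 7y - 5z = -6. Then distance = |5 − (-6)| / √110 ≈ 1.05.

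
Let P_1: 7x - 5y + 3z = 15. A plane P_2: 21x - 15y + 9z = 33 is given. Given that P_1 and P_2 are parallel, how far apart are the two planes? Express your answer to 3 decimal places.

Rescale P_2 by 1/3: 7x - 5y + 3z = 11. Then distance = |15 − 11| / √83 ≈ 0.439.

0.439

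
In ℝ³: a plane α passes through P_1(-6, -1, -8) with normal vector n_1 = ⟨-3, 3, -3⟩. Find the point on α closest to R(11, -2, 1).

(2, 7, -8)

α: n_1·r = n_1·P_1 gives -3x + 3y - 3z = 39.
Foot = R − λn with λ = (n·R − d)/|n|² = (-42 − 39)/27 = -3.
Foot = (11, -2, 1) − (-3)·(-3, 3, -3) = (2, 7, -8).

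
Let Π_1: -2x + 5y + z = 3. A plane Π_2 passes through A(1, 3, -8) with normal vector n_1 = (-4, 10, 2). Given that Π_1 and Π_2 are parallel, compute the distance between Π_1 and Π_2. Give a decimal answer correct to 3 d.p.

0.365

Π_2: n_1·r = n_1·A gives -4x + 10y + 2z = 10.
Rescale Π_2 by 1/2: -2x + 5y + z = 5. Then distance = |3 − 5| / √30 ≈ 0.365.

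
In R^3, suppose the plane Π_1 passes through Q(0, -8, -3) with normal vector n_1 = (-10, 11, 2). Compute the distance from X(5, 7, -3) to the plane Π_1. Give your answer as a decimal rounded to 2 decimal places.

Π_1: n_1·r = n_1·Q gives -10x + 11y + 2z = -94.
n·X − d = (-10)·(5) + (11)·(7) + (2)·(-3) − (-94) = 115; |n| = √225.
Distance = |115| / √225 = 115/√225 ≈ 7.67.

7.67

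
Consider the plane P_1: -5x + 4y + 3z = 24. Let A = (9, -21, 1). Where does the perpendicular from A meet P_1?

(-6, -9, 10)

Foot = A − λn with λ = (n·A − d)/|n|² = (-126 − 24)/50 = -3.
Foot = (9, -21, 1) − (-3)·(-5, 4, 3) = (-6, -9, 10).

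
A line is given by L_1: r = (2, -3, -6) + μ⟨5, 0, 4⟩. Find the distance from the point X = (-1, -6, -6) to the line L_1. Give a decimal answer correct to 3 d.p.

Taking (2, -3, -6) on L_1 with direction v = (5, 0, 4): w = X − (2, -3, -6) = (-3, -3, 0), and w × v = (-12, 12, 15).
Distance = |w × v| / |v| = √513 / √41 ≈ 3.537.

3.537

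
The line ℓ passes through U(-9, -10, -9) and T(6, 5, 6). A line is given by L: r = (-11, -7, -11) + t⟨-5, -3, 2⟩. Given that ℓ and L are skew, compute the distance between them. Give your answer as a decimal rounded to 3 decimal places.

3.963

A direction vector for ℓ is T − U = (15, 15, 15).
Common perpendicular direction n = (15, 15, 15) × (-5, -3, 2) = (75, -105, 30).
With w = (-11, -7, -11) − (-9, -10, -9) = (-2, 3, -2), w · n = -525.
Distance = |w · n| / |n| = |-525| / √17550 ≈ 3.963.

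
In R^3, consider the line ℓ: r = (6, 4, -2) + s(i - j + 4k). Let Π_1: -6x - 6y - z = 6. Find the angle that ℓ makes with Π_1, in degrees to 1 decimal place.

sin θ = |n·v| / (|n||v|) = |-4| / (√73 · √18) = 0.11035.
θ ≈ 6.3°.

6.3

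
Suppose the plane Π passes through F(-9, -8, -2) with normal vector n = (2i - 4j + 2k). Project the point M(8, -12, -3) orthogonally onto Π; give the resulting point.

(4, -4, -7)

Π: n·r = n·F gives 2x - 4y + 2z = 10.
Foot = M − λn with λ = (n·M − d)/|n|² = (58 − 10)/24 = 2.
Foot = (8, -12, -3) − 2·(2, -4, 2) = (4, -4, -7).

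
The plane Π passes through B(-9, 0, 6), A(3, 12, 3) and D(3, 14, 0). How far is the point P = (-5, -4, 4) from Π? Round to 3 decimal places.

5.926

BA = (12, 12, -3), BD = (12, 14, -6); a normal to Π is BA × BD = (-30, 36, 24).
Using B: Π has equation -30x + 36y + 24z = 414.
n·P − d = (-30)·(-5) + (36)·(-4) + (24)·(4) − 414 = -312; |n| = √2772.
Distance = |-312| / √2772 = 312/√2772 ≈ 5.926.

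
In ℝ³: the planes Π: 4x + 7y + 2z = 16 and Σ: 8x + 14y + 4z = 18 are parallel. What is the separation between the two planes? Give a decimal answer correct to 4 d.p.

Rescale Σ by 1/2: 4x + 7y + 2z = 9. Then distance = |16 − 9| / √69 ≈ 0.8427.

0.8427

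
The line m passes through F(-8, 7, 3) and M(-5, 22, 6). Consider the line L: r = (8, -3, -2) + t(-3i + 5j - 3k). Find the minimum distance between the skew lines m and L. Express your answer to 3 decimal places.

14.849

A direction vector for m is M − F = (3, 15, 3).
Common perpendicular direction n = (3, 15, 3) × (-3, 5, -3) = (-60, 0, 60).
With w = (8, -3, -2) − (-8, 7, 3) = (16, -10, -5), w · n = -1260.
Distance = |w · n| / |n| = |-1260| / √7200 ≈ 14.849.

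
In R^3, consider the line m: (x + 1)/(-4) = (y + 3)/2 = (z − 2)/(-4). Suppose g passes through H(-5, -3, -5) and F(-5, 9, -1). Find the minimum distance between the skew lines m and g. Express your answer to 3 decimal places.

1.484

m has direction (-4, 2, -4) through (-1, -3, 2).
A direction vector for g is F − H = (0, 12, 4).
Common perpendicular direction n = (-4, 2, -4) × (0, 12, 4) = (56, 16, -48).
With w = (-5, -3, -5) − (-1, -3, 2) = (-4, 0, -7), w · n = 112.
Distance = |w · n| / |n| = |112| / √5696 ≈ 1.484.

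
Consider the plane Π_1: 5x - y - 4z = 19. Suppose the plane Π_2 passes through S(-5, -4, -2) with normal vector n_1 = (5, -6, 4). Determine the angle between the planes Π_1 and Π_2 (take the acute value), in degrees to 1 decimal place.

Π_2: n_1·r = n_1·S gives 5x - 6y + 4z = -9.
cos θ = |n₁·n₂| / (|n₁||n₂|) = |15| / (√42 · √77).
θ = arccos(0.26377) ≈ 74.7°.

74.7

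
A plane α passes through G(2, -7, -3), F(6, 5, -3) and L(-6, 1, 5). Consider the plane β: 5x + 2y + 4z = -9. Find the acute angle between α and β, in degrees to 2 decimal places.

32.02

GF = (4, 12, 0), GL = (-8, 8, 8); a normal to α is GF × GL = (96, -32, 128).
Using G: α has equation 96x - 32y + 128z = 32.
cos θ = |n₁·n₂| / (|n₁||n₂|) = |928| / (√26624 · √45).
θ = arccos(0.84782) ≈ 32.02°.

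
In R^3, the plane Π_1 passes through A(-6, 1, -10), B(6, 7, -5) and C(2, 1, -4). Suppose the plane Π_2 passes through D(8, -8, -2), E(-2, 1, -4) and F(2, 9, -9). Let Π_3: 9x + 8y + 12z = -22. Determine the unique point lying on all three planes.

(2, 7, -8)

AB = (12, 6, 5), AC = (8, 0, 6); a normal to Π_1 is AB × AC = (36, -32, -48).
Using A: Π_1 has equation 36x - 32y - 48z = 232.
DE = (-10, 9, -2), DF = (-6, 17, -7); a normal to Π_2 is DE × DF = (-29, -58, -116).
Using D: Π_2 has equation -29x - 58y - 116z = 464.
Solving the 3×3 linear system 36x - 32y - 48z = 232, -29x - 58y - 116z = 464, 9x + 8y + 12z = -22 (e.g. by elimination or Cramer's rule, determinant = 16704) gives (2, 7, -8).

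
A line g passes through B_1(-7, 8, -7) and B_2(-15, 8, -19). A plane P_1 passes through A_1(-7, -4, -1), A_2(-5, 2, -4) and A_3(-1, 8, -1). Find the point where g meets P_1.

(1, 8, 5)

A direction vector for g is B_2 − B_1 = (-8, 0, -12).
A_1A_2 = (2, 6, -3), A_1A_3 = (6, 12, 0); a normal to P_1 is A_1A_2 × A_1A_3 = (36, -18, -12).
Using A_1: P_1 has equation 36x - 18y - 12z = -168.
Substitute r = (-7, 8, -7) + t(-8, 0, -12) into the plane: -312 + (-144)t = -168, so t = -1.
Intersection: (-7, 8, -7) + (-1)·(-8, 0, -12) = (1, 8, 5).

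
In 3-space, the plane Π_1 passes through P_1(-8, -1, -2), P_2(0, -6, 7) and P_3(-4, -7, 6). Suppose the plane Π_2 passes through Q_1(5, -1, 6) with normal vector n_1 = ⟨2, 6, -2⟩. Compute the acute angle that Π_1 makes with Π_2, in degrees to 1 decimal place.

P_1P_2 = (8, -5, 9), P_1P_3 = (4, -6, 8); a normal to Π_1 is P_1P_2 × P_1P_3 = (14, -28, -28).
Using P_1: Π_1 has equation 14x - 28y - 28z = -28.
Π_2: n_1·r = n_1·Q_1 gives 2x + 6y - 2z = -8.
cos θ = |n₁·n₂| / (|n₁||n₂|) = |-84| / (√1764 · √44).
θ = arccos(0.30151) ≈ 72.5°.

72.5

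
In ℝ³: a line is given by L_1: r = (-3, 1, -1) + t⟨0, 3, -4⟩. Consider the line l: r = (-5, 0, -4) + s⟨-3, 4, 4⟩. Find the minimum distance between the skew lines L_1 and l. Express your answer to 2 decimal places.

2.99

Common perpendicular direction n = (0, 3, -4) × (-3, 4, 4) = (28, 12, 9).
With w = (-5, 0, -4) − (-3, 1, -1) = (-2, -1, -3), w · n = -95.
Distance = |w · n| / |n| = |-95| / √1009 ≈ 2.99.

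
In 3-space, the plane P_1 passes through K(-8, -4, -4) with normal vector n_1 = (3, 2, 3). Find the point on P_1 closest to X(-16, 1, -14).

(-10, 5, -8)

P_1: n_1·r = n_1·K gives 3x + 2y + 3z = -44.
Foot = X − λn with λ = (n·X − d)/|n|² = (-88 − (-44))/22 = -2.
Foot = (-16, 1, -14) − (-2)·(3, 2, 3) = (-10, 5, -8).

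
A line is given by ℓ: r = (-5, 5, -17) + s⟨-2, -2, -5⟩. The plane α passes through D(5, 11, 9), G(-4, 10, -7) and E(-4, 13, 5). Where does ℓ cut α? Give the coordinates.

(-1, 9, -7)

DG = (-9, -1, -16), DE = (-9, 2, -4); a normal to α is DG × DE = (36, 108, -27).
Using D: α has equation 36x + 108y - 27z = 1125.
Substitute r = (-5, 5, -17) + t(-2, -2, -5) into the plane: 819 + (-153)t = 1125, so t = -2.
Intersection: (-5, 5, -17) + (-2)·(-2, -2, -5) = (-1, 9, -7).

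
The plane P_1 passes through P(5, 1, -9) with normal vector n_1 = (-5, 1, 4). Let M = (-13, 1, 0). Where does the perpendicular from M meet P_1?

P_1: n_1·r = n_1·P gives -5x + y + 4z = -60.
Foot = M − λn with λ = (n·M − d)/|n|² = (66 − (-60))/42 = 3.
Foot = (-13, 1, 0) − 3·(-5, 1, 4) = (2, -2, -12).

(2, -2, -12)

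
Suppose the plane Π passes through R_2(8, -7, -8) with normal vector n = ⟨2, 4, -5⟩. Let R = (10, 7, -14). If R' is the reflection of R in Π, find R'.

(2, -9, 6)

Π: n·r = n·R_2 gives 2x + 4y - 5z = 28.
λ = (n·R − d)/|n|² = (118 − 28)/45 = 2.
Reflection = R − 2λn = (10, 7, -14) − 4·(2, 4, -5) = (2, -9, 6).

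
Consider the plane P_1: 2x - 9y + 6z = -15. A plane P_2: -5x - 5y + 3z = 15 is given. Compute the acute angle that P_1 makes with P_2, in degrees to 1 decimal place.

51.2

cos θ = |n₁·n₂| / (|n₁||n₂|) = |53| / (√121 · √59).
θ = arccos(0.62727) ≈ 51.2°.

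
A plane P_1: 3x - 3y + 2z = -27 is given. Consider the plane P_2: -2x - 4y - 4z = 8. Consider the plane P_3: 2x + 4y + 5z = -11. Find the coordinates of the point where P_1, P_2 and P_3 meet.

Solving the 3×3 linear system 3x - 3y + 2z = -27, -2x - 4y - 4z = 8, 2x + 4y + 5z = -11 (e.g. by elimination or Cramer's rule, determinant = -18) gives (-4, 3, -3).

(-4, 3, -3)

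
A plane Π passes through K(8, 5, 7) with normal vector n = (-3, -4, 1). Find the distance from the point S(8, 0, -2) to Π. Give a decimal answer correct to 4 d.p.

Π: n·r = n·K gives -3x - 4y + z = -37.
n·S − d = (-3)·(8) + (-4)·(0) + (1)·(-2) − (-37) = 11; |n| = √26.
Distance = |11| / √26 = 11/√26 ≈ 2.1573.

2.1573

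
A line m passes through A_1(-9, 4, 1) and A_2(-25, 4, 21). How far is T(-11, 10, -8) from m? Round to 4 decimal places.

A direction vector for m is A_2 − A_1 = (-16, 0, 20).
Taking (-9, 4, 1) on m with direction v = (-16, 0, 20): w = T − (-9, 4, 1) = (-2, 6, -9), and w × v = (120, 184, 96).
Distance = |w × v| / |v| = √57472 / √656 ≈ 9.3600.

9.3600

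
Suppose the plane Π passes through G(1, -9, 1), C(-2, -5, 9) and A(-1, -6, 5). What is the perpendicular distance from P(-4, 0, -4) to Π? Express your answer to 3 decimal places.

GC = (-3, 4, 8), GA = (-2, 3, 4); a normal to Π is GC × GA = (-8, -4, -1).
Using G: Π has equation -8x - 4y - z = 27.
n·P − d = (-8)·(-4) + (-4)·(0) + (-1)·(-4) − 27 = 9; |n| = √81.
Distance = |9| / √81 = 9/√81 ≈ 1.000.

1.000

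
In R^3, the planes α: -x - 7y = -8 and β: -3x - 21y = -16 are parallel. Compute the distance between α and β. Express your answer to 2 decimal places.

0.38

Rescale β by 1/3: -x - 7y = -16/3. Then distance = |-8 − (-16/3)| / √50 ≈ 0.38.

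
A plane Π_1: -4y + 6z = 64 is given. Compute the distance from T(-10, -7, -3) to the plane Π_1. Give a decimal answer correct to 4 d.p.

7.4885

n·T − d = (0)·(-10) + (-4)·(-7) + (6)·(-3) − 64 = -54; |n| = √52.
Distance = |-54| / √52 = 54/√52 ≈ 7.4885.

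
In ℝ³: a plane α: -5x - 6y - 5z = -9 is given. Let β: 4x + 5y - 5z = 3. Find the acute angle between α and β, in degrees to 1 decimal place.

cos θ = |n₁·n₂| / (|n₁||n₂|) = |-25| / (√86 · √66).
θ = arccos(0.33183) ≈ 70.6°.

70.6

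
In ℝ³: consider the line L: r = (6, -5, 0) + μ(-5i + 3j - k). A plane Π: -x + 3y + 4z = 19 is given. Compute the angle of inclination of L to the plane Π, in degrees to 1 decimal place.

19.4

sin θ = |n·v| / (|n||v|) = |10| / (√26 · √35) = 0.33150.
θ ≈ 19.4°.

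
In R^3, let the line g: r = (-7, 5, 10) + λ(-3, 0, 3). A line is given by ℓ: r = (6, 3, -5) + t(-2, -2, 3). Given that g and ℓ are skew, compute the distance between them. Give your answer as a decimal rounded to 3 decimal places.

Common perpendicular direction n = (-3, 0, 3) × (-2, -2, 3) = (6, 3, 6).
With w = (6, 3, -5) − (-7, 5, 10) = (13, -2, -15), w · n = -18.
Distance = |w · n| / |n| = |-18| / √81 ≈ 2.000.

2.000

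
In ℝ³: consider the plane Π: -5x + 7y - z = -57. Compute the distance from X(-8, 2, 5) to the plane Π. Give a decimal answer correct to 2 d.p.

12.24

n·X − d = (-5)·(-8) + (7)·(2) + (-1)·(5) − (-57) = 106; |n| = √75.
Distance = |106| / √75 = 106/√75 ≈ 12.24.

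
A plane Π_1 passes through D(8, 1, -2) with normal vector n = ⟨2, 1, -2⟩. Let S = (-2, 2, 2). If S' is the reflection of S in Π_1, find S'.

Π_1: n·r = n·D gives 2x + y - 2z = 21.
λ = (n·S − d)/|n|² = (-6 − 21)/9 = -3.
Reflection = S − 2λn = (-2, 2, 2) − (-6)·(2, 1, -2) = (10, 8, -10).

(10, 8, -10)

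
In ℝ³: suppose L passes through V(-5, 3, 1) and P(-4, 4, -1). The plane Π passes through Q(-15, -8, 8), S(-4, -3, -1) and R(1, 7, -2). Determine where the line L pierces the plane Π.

A direction vector for L is P − V = (1, 1, -2).
QS = (11, 5, -9), QR = (16, 15, -10); a normal to Π is QS × QR = (85, -34, 85).
Using Q: Π has equation 85x - 34y + 85z = -323.
Substitute r = (-5, 3, 1) + t(1, 1, -2) into the plane: -442 + (-119)t = -323, so t = -1.
Intersection: (-5, 3, 1) + (-1)·(1, 1, -2) = (-6, 2, 3).

(-6, 2, 3)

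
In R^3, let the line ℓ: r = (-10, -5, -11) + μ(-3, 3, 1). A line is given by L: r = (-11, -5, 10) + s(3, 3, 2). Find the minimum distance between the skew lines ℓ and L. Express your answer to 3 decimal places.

18.725

Common perpendicular direction n = (-3, 3, 1) × (3, 3, 2) = (3, 9, -18).
With w = (-11, -5, 10) − (-10, -5, -11) = (-1, 0, 21), w · n = -381.
Distance = |w · n| / |n| = |-381| / √414 ≈ 18.725.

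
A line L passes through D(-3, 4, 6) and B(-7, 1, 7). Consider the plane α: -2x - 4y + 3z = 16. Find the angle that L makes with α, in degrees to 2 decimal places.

A direction vector for L is B − D = (-4, -3, 1).
sin θ = |n·v| / (|n||v|) = |23| / (√29 · √26) = 0.83761.
θ ≈ 56.89°.

56.89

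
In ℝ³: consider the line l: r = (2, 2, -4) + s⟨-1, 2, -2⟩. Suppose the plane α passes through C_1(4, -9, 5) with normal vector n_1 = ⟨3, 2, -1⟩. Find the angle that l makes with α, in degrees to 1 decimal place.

α: n_1·r = n_1·C_1 gives 3x + 2y - z = -11.
sin θ = |n·v| / (|n||v|) = |3| / (√14 · √9) = 0.26726.
θ ≈ 15.5°.

15.5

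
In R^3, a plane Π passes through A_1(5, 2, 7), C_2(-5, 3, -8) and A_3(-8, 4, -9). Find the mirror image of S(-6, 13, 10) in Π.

(-10, 3, 12)

A_1C_2 = (-10, 1, -15), A_1A_3 = (-13, 2, -16); a normal to Π is A_1C_2 × A_1A_3 = (14, 35, -7).
Using A_1: Π has equation 14x + 35y - 7z = 91.
λ = (n·S − d)/|n|² = (301 − 91)/1470 = 1/7.
Reflection = S − 2λn = (-6, 13, 10) − (2/7)·(14, 35, -7) = (-10, 3, 12).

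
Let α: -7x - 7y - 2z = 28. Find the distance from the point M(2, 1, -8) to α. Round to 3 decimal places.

n·M − d = (-7)·(2) + (-7)·(1) + (-2)·(-8) − 28 = -33; |n| = √102.
Distance = |-33| / √102 = 33/√102 ≈ 3.267.

3.267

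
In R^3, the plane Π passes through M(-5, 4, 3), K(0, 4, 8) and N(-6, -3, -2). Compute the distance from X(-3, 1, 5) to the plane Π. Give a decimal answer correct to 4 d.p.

MK = (5, 0, 5), MN = (-1, -7, -5); a normal to Π is MK × MN = (35, 20, -35).
Using M: Π has equation 35x + 20y - 35z = -200.
n·X − d = (35)·(-3) + (20)·(1) + (-35)·(5) − (-200) = -60; |n| = √2850.
Distance = |-60| / √2850 = 60/√2850 ≈ 1.1239.

1.1239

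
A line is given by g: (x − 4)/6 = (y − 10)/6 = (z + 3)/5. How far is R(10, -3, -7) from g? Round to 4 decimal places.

13.4674

g has direction (6, 6, 5) through (4, 10, -3).
Taking (4, 10, -3) on g with direction v = (6, 6, 5): w = R − (4, 10, -3) = (6, -13, -4), and w × v = (-41, -54, 114).
Distance = |w × v| / |v| = √17593 / √97 ≈ 13.4674.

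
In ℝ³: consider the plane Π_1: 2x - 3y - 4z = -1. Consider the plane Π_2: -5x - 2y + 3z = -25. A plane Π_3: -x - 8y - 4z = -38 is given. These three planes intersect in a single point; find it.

(-6, 11, -11)

Solving the 3×3 linear system 2x - 3y - 4z = -1, -5x - 2y + 3z = -25, -x - 8y - 4z = -38 (e.g. by elimination or Cramer's rule, determinant = -19) gives (-6, 11, -11).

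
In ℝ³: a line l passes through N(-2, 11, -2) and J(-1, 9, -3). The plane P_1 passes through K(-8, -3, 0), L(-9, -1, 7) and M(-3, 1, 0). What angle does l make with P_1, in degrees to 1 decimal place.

46.9

A direction vector for l is J − N = (1, -2, -1).
KL = (-1, 2, 7), KM = (5, 4, 0); a normal to P_1 is KL × KM = (-28, 35, -14).
Using K: P_1 has equation -28x + 35y - 14z = 119.
sin θ = |n·v| / (|n||v|) = |-84| / (√2205 · √6) = 0.73030.
θ ≈ 46.9°.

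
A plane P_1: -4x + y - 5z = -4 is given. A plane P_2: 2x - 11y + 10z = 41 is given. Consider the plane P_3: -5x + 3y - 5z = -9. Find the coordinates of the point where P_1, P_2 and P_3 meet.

Solving the 3×3 linear system -4x + y - 5z = -4, 2x - 11y + 10z = 41, -5x + 3y - 5z = -9 (e.g. by elimination or Cramer's rule, determinant = 105) gives (-1, -3, 1).

(-1, -3, 1)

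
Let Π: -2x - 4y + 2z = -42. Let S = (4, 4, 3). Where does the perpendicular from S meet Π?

(6, 8, 1)

Foot = S − λn with λ = (n·S − d)/|n|² = (-18 − (-42))/24 = 1.
Foot = (4, 4, 3) − 1·(-2, -4, 2) = (6, 8, 1).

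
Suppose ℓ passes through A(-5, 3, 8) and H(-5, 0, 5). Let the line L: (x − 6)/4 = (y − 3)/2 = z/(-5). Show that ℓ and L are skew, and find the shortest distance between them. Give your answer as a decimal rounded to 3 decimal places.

5.000

A direction vector for ℓ is H − A = (0, -3, -3).
L has direction (4, 2, -5) through (6, 3, 0).
Common perpendicular direction n = (0, -3, -3) × (4, 2, -5) = (21, -12, 12).
With w = (6, 3, 0) − (-5, 3, 8) = (11, 0, -8), w · n = 135.
Since n ≠ 0 the lines are not parallel, and w · n = 135 ≠ 0 so they do not intersect; hence they are skew.
Distance = |w · n| / |n| = |135| / √729 ≈ 5.000.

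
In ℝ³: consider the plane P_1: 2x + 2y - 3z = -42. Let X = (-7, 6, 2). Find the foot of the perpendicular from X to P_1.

(-11, 2, 8)

Foot = X − λn with λ = (n·X − d)/|n|² = (-8 − (-42))/17 = 2.
Foot = (-7, 6, 2) − 2·(2, 2, -3) = (-11, 2, 8).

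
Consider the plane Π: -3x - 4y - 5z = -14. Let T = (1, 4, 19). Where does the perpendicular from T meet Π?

Foot = T − λn with λ = (n·T − d)/|n|² = (-114 − (-14))/50 = -2.
Foot = (1, 4, 19) − (-2)·(-3, -4, -5) = (-5, -4, 9).

(-5, -4, 9)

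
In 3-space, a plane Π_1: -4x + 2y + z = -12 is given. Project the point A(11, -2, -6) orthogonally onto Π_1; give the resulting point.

(3, 2, -4)

Foot = A − λn with λ = (n·A − d)/|n|² = (-54 − (-12))/21 = -2.
Foot = (11, -2, -6) − (-2)·(-4, 2, 1) = (3, 2, -4).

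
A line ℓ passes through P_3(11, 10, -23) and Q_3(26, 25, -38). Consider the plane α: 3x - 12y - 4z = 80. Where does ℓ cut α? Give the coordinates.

(-4, -5, -8)

A direction vector for ℓ is Q_3 − P_3 = (15, 15, -15).
Substitute r = (11, 10, -23) + t(15, 15, -15) into the plane: 5 + (-75)t = 80, so t = -1.
Intersection: (11, 10, -23) + (-1)·(15, 15, -15) = (-4, -5, -8).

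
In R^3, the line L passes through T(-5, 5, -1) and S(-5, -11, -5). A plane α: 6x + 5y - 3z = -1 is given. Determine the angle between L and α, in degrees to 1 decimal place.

29.5

A direction vector for L is S − T = (0, -16, -4).
sin θ = |n·v| / (|n||v|) = |-68| / (√70 · √272) = 0.49281.
θ ≈ 29.5°.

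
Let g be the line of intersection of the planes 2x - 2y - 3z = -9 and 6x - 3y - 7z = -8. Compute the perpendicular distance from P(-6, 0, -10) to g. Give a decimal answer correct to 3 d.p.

11.431

Direction of g: (2, -2, -3) × (6, -3, -7) = (5, -4, 6).
A point on g: solving the two plane equations with x = 1 gives (1, 7, -1).
Taking (1, 7, -1) on g with direction v = (5, -4, 6): w = P − (1, 7, -1) = (-7, -7, -9), and w × v = (-78, -3, 63).
Distance = |w × v| / |v| = √10062 / √77 ≈ 11.431.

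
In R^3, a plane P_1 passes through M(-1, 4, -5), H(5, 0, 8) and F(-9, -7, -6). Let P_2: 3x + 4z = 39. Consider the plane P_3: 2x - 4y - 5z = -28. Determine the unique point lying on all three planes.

MH = (6, -4, 13), MF = (-8, -11, -1); a normal to P_1 is MH × MF = (147, -98, -98).
Using M: P_1 has equation 147x - 98y - 98z = -49.
Solving the 3×3 linear system 147x - 98y - 98z = -49, 3x + 4z = 39, 2x - 4y - 5z = -28 (e.g. by elimination or Cramer's rule, determinant = 1274) gives (5, 2, 6).

(5, 2, 6)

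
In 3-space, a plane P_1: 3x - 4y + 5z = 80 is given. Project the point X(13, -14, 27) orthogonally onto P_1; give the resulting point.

Foot = X − λn with λ = (n·X − d)/|n|² = (230 − 80)/50 = 3.
Foot = (13, -14, 27) − 3·(3, -4, 5) = (4, -2, 12).

(4, -2, 12)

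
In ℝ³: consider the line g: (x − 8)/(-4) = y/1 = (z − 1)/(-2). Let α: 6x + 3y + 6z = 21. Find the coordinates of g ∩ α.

(4, 1, -1)

g has direction (-4, 1, -2) through (8, 0, 1).
Substitute r = (8, 0, 1) + t(-4, 1, -2) into the plane: 54 + (-33)t = 21, so t = 1.
Intersection: (8, 0, 1) + 1·(-4, 1, -2) = (4, 1, -1).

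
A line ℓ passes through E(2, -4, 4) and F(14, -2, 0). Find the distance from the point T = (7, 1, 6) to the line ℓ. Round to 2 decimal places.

A direction vector for ℓ is F − E = (12, 2, -4).
Taking (2, -4, 4) on ℓ with direction v = (12, 2, -4): w = T − (2, -4, 4) = (5, 5, 2), and w × v = (-24, 44, -50).
Distance = |w × v| / |v| = √5012 / √164 ≈ 5.53.

5.53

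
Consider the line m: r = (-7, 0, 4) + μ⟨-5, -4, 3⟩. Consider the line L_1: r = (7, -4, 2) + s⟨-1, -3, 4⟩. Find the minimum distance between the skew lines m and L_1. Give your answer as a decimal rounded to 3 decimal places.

Common perpendicular direction n = (-5, -4, 3) × (-1, -3, 4) = (-7, 17, 11).
With w = (7, -4, 2) − (-7, 0, 4) = (14, -4, -2), w · n = -188.
Distance = |w · n| / |n| = |-188| / √459 ≈ 8.775.

8.775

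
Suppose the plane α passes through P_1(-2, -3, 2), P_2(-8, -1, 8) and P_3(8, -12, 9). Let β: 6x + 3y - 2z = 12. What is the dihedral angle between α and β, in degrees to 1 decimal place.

P_1P_2 = (-6, 2, 6), P_1P_3 = (10, -9, 7); a normal to α is P_1P_2 × P_1P_3 = (68, 102, 34).
Using P_1: α has equation 68x + 102y + 34z = -374.
cos θ = |n₁·n₂| / (|n₁||n₂|) = |646| / (√16184 · √49).
θ = arccos(0.72542) ≈ 43.5°.

43.5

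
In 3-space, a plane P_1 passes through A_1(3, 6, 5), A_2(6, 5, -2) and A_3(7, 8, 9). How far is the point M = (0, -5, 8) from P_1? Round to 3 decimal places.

A_1A_2 = (3, -1, -7), A_1A_3 = (4, 2, 4); a normal to P_1 is A_1A_2 × A_1A_3 = (10, -40, 10).
Using A_1: P_1 has equation 10x - 40y + 10z = -160.
n·M − d = (10)·(0) + (-40)·(-5) + (10)·(8) − (-160) = 440; |n| = √1800.
Distance = |440| / √1800 = 440/√1800 ≈ 10.371.

10.371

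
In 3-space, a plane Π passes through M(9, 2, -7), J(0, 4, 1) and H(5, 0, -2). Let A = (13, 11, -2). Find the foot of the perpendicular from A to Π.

MJ = (-9, 2, 8), MH = (-4, -2, 5); a normal to Π is MJ × MH = (26, 13, 26).
Using M: Π has equation 26x + 13y + 26z = 78.
Foot = A − λn with λ = (n·A − d)/|n|² = (429 − 78)/1521 = 3/13.
Foot = (13, 11, -2) − (3/13)·(26, 13, 26) = (7, 8, -8).

(7, 8, -8)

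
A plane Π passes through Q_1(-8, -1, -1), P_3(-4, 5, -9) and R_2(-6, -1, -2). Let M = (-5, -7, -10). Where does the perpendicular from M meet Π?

(-2, -1, -4)

Q_1P_3 = (4, 6, -8), Q_1R_2 = (2, 0, -1); a normal to Π is Q_1P_3 × Q_1R_2 = (-6, -12, -12).
Using Q_1: Π has equation -6x - 12y - 12z = 72.
Foot = M − λn with λ = (n·M − d)/|n|² = (234 − 72)/324 = 1/2.
Foot = (-5, -7, -10) − (1/2)·(-6, -12, -12) = (-2, -1, -4).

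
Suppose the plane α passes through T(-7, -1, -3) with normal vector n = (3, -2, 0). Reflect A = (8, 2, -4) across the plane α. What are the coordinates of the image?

α: n·r = n·T gives 3x - 2y = -19.
λ = (n·A − d)/|n|² = (20 − (-19))/13 = 3.
Reflection = A − 2λn = (8, 2, -4) − 6·(3, -2, 0) = (-10, 14, -4).

(-10, 14, -4)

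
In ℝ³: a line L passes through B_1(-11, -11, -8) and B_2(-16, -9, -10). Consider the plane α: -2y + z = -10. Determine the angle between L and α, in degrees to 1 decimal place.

27.8

A direction vector for L is B_2 − B_1 = (-5, 2, -2).
sin θ = |n·v| / (|n||v|) = |-6| / (√5 · √33) = 0.46710.
θ ≈ 27.8°.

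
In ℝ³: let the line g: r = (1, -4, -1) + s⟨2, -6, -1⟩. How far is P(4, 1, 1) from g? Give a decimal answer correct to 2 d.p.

Taking (1, -4, -1) on g with direction v = (2, -6, -1): w = P − (1, -4, -1) = (3, 5, 2), and w × v = (7, 7, -28).
Distance = |w × v| / |v| = √882 / √41 ≈ 4.64.

4.64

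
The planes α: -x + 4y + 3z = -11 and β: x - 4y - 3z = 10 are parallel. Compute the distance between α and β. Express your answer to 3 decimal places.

0.196

Rescale β by 1/(-1): -x + 4y + 3z = -10. Then distance = |-11 − (-10)| / √26 ≈ 0.196.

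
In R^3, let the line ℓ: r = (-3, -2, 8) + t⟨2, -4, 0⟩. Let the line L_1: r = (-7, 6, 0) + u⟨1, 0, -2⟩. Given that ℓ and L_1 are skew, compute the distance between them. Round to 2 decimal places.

3.27

Common perpendicular direction n = (2, -4, 0) × (1, 0, -2) = (8, 4, 4).
With w = (-7, 6, 0) − (-3, -2, 8) = (-4, 8, -8), w · n = -32.
Distance = |w · n| / |n| = |-32| / √96 ≈ 3.27.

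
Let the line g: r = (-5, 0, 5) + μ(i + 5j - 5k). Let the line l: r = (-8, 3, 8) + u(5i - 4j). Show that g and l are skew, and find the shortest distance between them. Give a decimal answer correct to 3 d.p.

Common perpendicular direction n = (1, 5, -5) × (5, -4, 0) = (-20, -25, -29).
With w = (-8, 3, 8) − (-5, 0, 5) = (-3, 3, 3), w · n = -102.
Since n ≠ 0 the lines are not parallel, and w · n = -102 ≠ 0 so they do not intersect; hence they are skew.
Distance = |w · n| / |n| = |-102| / √1866 ≈ 2.361.

2.361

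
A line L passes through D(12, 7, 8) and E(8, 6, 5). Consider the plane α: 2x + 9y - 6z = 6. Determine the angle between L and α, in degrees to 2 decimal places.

A direction vector for L is E − D = (-4, -1, -3).
sin θ = |n·v| / (|n||v|) = |1| / (√121 · √26) = 0.01783.
θ ≈ 1.02°.

1.02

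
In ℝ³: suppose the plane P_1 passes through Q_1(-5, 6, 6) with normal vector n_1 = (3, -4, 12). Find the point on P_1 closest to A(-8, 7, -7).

P_1: n_1·r = n_1·Q_1 gives 3x - 4y + 12z = 33.
Foot = A − λn with λ = (n·A − d)/|n|² = (-136 − 33)/169 = -1.
Foot = (-8, 7, -7) − (-1)·(3, -4, 12) = (-5, 3, 5).

(-5, 3, 5)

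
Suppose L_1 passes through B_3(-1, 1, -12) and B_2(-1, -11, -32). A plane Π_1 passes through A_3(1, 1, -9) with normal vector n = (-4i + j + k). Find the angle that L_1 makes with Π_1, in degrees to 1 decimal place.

18.9

A direction vector for L_1 is B_2 − B_3 = (0, -12, -20).
Π_1: n·r = n·A_3 gives -4x + y + z = -12.
sin θ = |n·v| / (|n||v|) = |-32| / (√18 · √544) = 0.32338.
θ ≈ 18.9°.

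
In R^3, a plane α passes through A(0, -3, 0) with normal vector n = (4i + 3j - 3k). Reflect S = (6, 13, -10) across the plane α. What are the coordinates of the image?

α: n·r = n·A gives 4x + 3y - 3z = -9.
λ = (n·S − d)/|n|² = (93 − (-9))/34 = 3.
Reflection = S − 2λn = (6, 13, -10) − 6·(4, 3, -3) = (-18, -5, 8).

(-18, -5, 8)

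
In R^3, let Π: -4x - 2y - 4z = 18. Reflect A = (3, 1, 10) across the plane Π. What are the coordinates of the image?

(-13, -7, -6)

λ = (n·A − d)/|n|² = (-54 − 18)/36 = -2.
Reflection = A − 2λn = (3, 1, 10) − (-4)·(-4, -2, -4) = (-13, -7, -6).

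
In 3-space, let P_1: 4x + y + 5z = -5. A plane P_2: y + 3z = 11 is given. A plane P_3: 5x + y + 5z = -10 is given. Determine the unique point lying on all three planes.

Solving the 3×3 linear system 4x + y + 5z = -5, y + 3z = 11, 5x + y + 5z = -10 (e.g. by elimination or Cramer's rule, determinant = -2) gives (-5, 5, 2).

(-5, 5, 2)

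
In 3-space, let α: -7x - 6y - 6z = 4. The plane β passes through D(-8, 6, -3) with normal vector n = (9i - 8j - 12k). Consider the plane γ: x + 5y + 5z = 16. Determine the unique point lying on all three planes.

β: n·r = n·D gives 9x - 8y - 12z = -84.
Solving the 3×3 linear system -7x - 6y - 6z = 4, 9x - 8y - 12z = -84, x + 5y + 5z = 16 (e.g. by elimination or Cramer's rule, determinant = -116) gives (-4, 0, 4).

(-4, 0, 4)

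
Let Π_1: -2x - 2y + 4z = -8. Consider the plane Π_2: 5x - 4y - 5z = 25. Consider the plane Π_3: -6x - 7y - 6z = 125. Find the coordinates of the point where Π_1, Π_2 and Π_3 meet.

Solving the 3×3 linear system -2x - 2y + 4z = -8, 5x - 4y - 5z = 25, -6x - 7y - 6z = 125 (e.g. by elimination or Cramer's rule, determinant = -334) gives (-7, -5, -8).

(-7, -5, -8)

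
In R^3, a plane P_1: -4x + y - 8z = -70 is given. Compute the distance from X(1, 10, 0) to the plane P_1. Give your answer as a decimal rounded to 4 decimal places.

n·X − d = (-4)·(1) + (1)·(10) + (-8)·(0) − (-70) = 76; |n| = √81.
Distance = |76| / √81 = 76/√81 ≈ 8.4444.

8.4444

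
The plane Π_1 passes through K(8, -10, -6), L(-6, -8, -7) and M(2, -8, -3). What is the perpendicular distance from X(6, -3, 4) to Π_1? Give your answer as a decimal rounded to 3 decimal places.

3.123

KL = (-14, 2, -1), KM = (-6, 2, 3); a normal to Π_1 is KL × KM = (8, 48, -16).
Using K: Π_1 has equation 8x + 48y - 16z = -320.
n·X − d = (8)·(6) + (48)·(-3) + (-16)·(4) − (-320) = 160; |n| = √2624.
Distance = |160| / √2624 = 160/√2624 ≈ 3.123.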